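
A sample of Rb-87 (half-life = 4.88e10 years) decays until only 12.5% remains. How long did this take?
t = t½ × log₂(N₀/N) = 1.464e11 years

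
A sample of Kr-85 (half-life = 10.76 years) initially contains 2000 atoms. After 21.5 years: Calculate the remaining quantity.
N = N₀(1/2)^(t/t½) = 500.6 atoms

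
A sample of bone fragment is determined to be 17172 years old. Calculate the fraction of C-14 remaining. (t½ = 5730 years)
N/N₀ = (1/2)^(t/t½) = 0.1253 = 12.5%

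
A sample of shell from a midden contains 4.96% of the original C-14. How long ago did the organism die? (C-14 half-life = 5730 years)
Age = t½ × log₂(1/ratio) = 24830 years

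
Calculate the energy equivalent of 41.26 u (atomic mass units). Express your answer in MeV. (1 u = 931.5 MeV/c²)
E = mc² = 38430 MeV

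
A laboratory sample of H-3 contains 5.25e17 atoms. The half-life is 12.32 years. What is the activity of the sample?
A = λN = 2.954e16 decays/year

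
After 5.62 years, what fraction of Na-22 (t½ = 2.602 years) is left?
N/N₀ = (1/2)^(t/t½) = 0.2238 = 22.4%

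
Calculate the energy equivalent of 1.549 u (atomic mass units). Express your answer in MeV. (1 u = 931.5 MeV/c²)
E = mc² = 1443 MeV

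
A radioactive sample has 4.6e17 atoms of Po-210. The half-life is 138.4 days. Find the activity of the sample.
A = λN = 2.304e15 decays/day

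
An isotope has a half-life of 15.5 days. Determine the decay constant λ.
λ = ln(2)/t½ = 0.04472 day⁻¹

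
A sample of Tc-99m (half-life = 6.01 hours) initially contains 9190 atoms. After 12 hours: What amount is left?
N = N₀(1/2)^(t/t½) = 2303 atoms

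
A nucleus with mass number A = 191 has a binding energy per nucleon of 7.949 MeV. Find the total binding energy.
B.E. = 7.949 × 191 = 1518 MeV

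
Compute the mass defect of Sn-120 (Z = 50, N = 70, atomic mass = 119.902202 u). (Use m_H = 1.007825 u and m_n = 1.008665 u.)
Δm = Z·m_H + N·m_n − M = 1.096 u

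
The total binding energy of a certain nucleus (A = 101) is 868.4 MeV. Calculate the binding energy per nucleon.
B.E./A = 868.4/101 = 8.598 MeV/nucleon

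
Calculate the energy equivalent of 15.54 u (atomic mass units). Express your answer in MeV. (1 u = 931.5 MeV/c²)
E = mc² = 14480 MeV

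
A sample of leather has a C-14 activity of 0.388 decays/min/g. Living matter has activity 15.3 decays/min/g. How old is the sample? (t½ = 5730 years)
Age = t½ × log₂(A₀/A) = 30380 years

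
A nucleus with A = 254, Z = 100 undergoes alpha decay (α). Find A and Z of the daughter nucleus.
Daughter: A = 250, Z = 98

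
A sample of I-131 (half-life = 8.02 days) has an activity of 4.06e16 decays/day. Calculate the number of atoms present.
N = A/λ = 4.698e17 atoms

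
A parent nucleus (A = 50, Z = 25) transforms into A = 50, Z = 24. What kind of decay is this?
ΔA = 0, ΔZ = -1 ⇒ beta-plus decay (β⁺) or electron capture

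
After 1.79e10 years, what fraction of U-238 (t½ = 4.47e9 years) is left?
N/N₀ = (1/2)^(t/t½) = 0.06231 = 6.23%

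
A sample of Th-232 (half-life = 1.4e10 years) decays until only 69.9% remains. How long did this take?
t = t½ × log₂(N₀/N) = 7.233e9 years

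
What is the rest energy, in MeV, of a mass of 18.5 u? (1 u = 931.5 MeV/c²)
E = mc² = 17230 MeV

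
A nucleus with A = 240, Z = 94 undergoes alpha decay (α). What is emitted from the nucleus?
α particle = ⁴₂He (2 protons + 2 neutrons)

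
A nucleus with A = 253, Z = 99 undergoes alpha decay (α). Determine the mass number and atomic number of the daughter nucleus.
Daughter: A = 249, Z = 97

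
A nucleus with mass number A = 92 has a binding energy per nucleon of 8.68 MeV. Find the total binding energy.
B.E. = 8.68 × 92 = 798.6 MeV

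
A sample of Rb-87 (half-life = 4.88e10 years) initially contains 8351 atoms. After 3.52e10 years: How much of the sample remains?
N = N₀(1/2)^(t/t½) = 5065 atoms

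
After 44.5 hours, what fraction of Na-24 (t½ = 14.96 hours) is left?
N/N₀ = (1/2)^(t/t½) = 0.1272 = 12.7%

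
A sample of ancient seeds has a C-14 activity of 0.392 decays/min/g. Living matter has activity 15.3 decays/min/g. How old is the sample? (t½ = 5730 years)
Age = t½ × log₂(A₀/A) = 30290 years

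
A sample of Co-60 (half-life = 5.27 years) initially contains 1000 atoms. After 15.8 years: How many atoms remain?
N = N₀(1/2)^(t/t½) = 125.2 atoms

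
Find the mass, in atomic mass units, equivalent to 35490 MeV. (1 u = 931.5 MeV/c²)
m = E/c² = 38.1 u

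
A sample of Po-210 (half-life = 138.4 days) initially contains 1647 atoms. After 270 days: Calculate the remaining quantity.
N = N₀(1/2)^(t/t½) = 426 atoms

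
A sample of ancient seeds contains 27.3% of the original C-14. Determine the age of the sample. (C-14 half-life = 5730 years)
Age = t½ × log₂(1/ratio) = 10730 years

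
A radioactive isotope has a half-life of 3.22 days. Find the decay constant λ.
λ = ln(2)/t½ = 0.2153 day⁻¹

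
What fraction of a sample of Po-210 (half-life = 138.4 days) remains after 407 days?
N/N₀ = (1/2)^(t/t½) = 0.1302 = 13%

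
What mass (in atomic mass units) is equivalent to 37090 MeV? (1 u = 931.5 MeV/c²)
m = E/c² = 39.82 u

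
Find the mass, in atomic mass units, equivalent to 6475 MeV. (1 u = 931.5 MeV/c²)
m = E/c² = 6.951 u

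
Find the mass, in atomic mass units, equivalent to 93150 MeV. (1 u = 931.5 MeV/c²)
m = E/c² = 100 u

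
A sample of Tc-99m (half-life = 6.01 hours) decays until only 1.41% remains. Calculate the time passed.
t = t½ × log₂(N₀/N) = 36.95 hours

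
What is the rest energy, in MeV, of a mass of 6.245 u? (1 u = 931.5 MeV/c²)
E = mc² = 5817 MeV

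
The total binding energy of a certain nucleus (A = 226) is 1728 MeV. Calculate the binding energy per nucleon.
B.E./A = 1728/226 = 7.646 MeV/nucleon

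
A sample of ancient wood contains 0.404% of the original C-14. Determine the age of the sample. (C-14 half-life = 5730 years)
Age = t½ × log₂(1/ratio) = 45560 years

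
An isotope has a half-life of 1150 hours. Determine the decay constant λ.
λ = ln(2)/t½ = 6.027e-4 hour⁻¹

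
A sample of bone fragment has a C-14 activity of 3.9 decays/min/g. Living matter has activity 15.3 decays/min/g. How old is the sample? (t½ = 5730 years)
Age = t½ × log₂(A₀/A) = 11300 years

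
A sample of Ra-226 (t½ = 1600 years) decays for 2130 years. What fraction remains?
N/N₀ = (1/2)^(t/t½) = 0.3974 = 39.7%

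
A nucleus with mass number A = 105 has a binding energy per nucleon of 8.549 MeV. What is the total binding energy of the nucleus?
B.E. = 8.549 × 105 = 897.6 MeV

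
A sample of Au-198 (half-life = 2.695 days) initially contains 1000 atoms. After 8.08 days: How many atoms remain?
N = N₀(1/2)^(t/t½) = 125.2 atoms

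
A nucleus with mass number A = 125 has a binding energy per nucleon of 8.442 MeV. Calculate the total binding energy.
B.E. = 8.442 × 125 = 1055 MeV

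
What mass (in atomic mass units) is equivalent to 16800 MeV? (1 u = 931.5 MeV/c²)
m = E/c² = 18.04 u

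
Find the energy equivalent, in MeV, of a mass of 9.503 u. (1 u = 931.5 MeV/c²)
E = mc² = 8852 MeV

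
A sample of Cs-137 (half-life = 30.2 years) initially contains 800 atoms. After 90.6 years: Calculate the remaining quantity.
N = N₀(1/2)^(t/t½) = 100 atoms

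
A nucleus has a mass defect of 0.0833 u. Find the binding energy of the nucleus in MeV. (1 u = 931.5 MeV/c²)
B.E. = Δm × 931.5 = 77.59 MeV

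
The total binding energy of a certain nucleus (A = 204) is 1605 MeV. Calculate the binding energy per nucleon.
B.E./A = 1605/204 = 7.868 MeV/nucleon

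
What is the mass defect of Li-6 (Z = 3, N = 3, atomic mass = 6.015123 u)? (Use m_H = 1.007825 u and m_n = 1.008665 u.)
Δm = Z·m_H + N·m_n − M = 0.03435 u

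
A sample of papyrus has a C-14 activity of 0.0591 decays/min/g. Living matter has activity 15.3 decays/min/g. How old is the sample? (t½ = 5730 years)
Age = t½ × log₂(A₀/A) = 45930 years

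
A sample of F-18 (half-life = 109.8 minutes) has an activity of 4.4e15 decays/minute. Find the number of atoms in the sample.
N = A/λ = 6.97e17 atoms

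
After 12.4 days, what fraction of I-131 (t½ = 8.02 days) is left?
N/N₀ = (1/2)^(t/t½) = 0.3424 = 34.2%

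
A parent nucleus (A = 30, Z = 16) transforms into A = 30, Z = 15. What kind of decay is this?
ΔA = 0, ΔZ = -1 ⇒ beta-plus decay (β⁺) or electron capture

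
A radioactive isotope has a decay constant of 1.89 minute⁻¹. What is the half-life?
t½ = ln(2)/λ = 0.3667 minutes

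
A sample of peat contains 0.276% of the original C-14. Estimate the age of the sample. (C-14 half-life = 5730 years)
Age = t½ × log₂(1/ratio) = 48710 years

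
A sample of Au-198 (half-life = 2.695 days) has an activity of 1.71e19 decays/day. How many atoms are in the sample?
N = A/λ = 6.649e19 atoms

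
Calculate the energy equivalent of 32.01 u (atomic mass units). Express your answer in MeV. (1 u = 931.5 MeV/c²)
E = mc² = 29820 MeV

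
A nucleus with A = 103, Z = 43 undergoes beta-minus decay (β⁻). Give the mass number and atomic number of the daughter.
Daughter: A = 103, Z = 44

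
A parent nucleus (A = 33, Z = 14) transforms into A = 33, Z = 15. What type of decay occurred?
ΔA = 0, ΔZ = +1 ⇒ beta-minus decay (β⁻)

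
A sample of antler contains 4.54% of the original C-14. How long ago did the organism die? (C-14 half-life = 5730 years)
Age = t½ × log₂(1/ratio) = 25560 years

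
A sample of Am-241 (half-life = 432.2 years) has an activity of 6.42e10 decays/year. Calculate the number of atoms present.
N = A/λ = 4.003e13 atoms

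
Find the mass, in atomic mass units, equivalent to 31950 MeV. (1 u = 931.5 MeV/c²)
m = E/c² = 34.3 u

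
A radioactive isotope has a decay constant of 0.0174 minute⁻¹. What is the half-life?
t½ = ln(2)/λ = 39.84 minutes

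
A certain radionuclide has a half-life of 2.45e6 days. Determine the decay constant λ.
λ = ln(2)/t½ = 2.829e-7 day⁻¹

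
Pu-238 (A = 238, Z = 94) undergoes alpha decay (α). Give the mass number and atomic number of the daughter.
Daughter: A = 234, Z = 92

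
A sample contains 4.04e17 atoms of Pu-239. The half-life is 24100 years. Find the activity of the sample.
A = λN = 1.162e13 decays/year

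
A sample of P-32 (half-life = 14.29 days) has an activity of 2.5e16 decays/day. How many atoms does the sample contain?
N = A/λ = 5.154e17 atoms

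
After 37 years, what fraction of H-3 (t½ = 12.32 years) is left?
N/N₀ = (1/2)^(t/t½) = 0.1247 = 12.5%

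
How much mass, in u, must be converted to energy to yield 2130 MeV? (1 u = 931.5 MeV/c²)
m = E/c² = 2.287 u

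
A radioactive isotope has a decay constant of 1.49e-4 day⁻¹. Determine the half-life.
t½ = ln(2)/λ = 4652 days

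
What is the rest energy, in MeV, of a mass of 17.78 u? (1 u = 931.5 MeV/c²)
E = mc² = 16560 MeV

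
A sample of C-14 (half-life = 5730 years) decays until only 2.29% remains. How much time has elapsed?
t = t½ × log₂(N₀/N) = 31220 years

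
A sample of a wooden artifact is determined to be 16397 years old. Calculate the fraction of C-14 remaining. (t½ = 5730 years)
N/N₀ = (1/2)^(t/t½) = 0.1376 = 13.8%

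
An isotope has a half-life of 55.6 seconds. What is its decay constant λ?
λ = ln(2)/t½ = 0.01247 second⁻¹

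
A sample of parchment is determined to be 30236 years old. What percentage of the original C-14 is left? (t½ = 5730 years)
N/N₀ = (1/2)^(t/t½) = 0.02579 = 2.58%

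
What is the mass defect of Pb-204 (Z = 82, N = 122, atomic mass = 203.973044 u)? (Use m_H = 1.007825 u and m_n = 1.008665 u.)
Δm = Z·m_H + N·m_n − M = 1.726 u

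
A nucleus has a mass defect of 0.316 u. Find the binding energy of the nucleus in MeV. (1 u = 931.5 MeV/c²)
B.E. = Δm × 931.5 = 294.4 MeV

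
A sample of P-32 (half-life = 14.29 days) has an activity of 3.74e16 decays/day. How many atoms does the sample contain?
N = A/λ = 7.71e17 atoms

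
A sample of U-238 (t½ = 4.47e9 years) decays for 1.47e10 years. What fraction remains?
N/N₀ = (1/2)^(t/t½) = 0.1023 = 10.2%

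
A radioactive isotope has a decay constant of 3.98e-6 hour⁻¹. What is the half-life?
t½ = ln(2)/λ = 1.742e5 hours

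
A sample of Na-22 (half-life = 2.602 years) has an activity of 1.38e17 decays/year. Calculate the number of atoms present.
N = A/λ = 5.18e17 atoms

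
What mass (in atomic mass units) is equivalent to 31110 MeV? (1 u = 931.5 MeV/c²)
m = E/c² = 33.4 u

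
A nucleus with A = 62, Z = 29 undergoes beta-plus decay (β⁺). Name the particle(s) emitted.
β⁺: positron (e⁺) + neutrino (νₑ)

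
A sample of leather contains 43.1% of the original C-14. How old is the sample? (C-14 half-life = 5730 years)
Age = t½ × log₂(1/ratio) = 6958 years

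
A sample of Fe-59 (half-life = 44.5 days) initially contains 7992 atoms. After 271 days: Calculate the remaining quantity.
N = N₀(1/2)^(t/t½) = 117.3 atoms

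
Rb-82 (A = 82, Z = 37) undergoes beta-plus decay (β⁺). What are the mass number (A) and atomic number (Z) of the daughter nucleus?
Daughter: A = 82, Z = 36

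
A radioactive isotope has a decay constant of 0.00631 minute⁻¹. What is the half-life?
t½ = ln(2)/λ = 109.8 minutes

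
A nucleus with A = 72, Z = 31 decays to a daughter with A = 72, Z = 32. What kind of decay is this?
ΔA = 0, ΔZ = +1 ⇒ beta-minus decay (β⁻)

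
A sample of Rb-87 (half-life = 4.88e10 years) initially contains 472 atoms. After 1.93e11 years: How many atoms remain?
N = N₀(1/2)^(t/t½) = 30.44 atoms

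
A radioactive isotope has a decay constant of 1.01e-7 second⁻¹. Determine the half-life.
t½ = ln(2)/λ = 6.863e6 seconds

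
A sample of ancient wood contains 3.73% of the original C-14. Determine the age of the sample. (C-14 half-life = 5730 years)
Age = t½ × log₂(1/ratio) = 27190 years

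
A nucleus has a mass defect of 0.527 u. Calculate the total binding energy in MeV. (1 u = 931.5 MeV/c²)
B.E. = Δm × 931.5 = 490.9 MeV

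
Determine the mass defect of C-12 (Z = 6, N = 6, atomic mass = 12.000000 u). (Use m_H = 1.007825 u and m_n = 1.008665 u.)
Δm = Z·m_H + N·m_n − M = 0.09894 u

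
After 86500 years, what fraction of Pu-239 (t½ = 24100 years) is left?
N/N₀ = (1/2)^(t/t½) = 0.08309 = 8.31%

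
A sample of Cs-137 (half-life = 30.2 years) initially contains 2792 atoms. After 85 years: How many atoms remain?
N = N₀(1/2)^(t/t½) = 396.9 atoms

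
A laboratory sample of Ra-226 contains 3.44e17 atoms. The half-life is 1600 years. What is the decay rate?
A = λN = 1.49e14 decays/year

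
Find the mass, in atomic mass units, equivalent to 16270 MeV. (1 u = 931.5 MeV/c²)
m = E/c² = 17.47 u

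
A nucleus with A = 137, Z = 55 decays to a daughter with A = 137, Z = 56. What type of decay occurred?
ΔA = 0, ΔZ = +1 ⇒ beta-minus decay (β⁻)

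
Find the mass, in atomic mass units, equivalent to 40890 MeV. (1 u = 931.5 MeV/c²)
m = E/c² = 43.9 u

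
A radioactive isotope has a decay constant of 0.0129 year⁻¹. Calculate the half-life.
t½ = ln(2)/λ = 53.73 years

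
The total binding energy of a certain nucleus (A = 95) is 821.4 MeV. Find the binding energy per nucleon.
B.E./A = 821.4/95 = 8.646 MeV/nucleon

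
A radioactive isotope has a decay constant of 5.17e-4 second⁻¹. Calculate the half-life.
t½ = ln(2)/λ = 1341 seconds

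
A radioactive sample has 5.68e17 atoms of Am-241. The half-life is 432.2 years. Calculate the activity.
A = λN = 9.109e14 decays/year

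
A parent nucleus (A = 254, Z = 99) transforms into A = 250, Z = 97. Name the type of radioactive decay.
ΔA = -4, ΔZ = -2 ⇒ alpha decay (α)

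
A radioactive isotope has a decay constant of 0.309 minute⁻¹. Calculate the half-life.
t½ = ln(2)/λ = 2.243 minutes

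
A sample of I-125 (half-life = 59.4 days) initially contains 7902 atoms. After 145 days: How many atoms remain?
N = N₀(1/2)^(t/t½) = 1455 atoms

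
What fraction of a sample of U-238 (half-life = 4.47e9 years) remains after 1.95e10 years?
N/N₀ = (1/2)^(t/t½) = 0.04862 = 4.86%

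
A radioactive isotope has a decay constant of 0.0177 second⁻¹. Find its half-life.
t½ = ln(2)/λ = 39.16 seconds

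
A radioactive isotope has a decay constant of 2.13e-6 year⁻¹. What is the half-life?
t½ = ln(2)/λ = 3.254e5 years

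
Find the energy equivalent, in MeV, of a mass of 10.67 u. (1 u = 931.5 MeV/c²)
E = mc² = 9939 MeV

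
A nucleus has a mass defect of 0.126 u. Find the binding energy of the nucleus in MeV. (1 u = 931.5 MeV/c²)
B.E. = Δm × 931.5 = 117.4 MeV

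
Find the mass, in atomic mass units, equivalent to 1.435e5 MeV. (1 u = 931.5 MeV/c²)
m = E/c² = 154.1 u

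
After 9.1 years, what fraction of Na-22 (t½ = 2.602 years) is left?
N/N₀ = (1/2)^(t/t½) = 0.08855 = 8.86%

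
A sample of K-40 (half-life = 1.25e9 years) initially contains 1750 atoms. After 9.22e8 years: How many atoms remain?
N = N₀(1/2)^(t/t½) = 1050 atoms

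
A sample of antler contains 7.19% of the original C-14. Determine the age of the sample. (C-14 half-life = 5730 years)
Age = t½ × log₂(1/ratio) = 21760 years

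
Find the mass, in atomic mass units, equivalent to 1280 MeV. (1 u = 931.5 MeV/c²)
m = E/c² = 1.374 u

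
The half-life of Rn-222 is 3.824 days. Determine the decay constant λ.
λ = ln(2)/t½ = 0.1813 day⁻¹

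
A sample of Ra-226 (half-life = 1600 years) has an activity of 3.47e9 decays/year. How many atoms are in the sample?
N = A/λ = 8.01e12 atoms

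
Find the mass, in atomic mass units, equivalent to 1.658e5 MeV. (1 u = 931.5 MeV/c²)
m = E/c² = 178 u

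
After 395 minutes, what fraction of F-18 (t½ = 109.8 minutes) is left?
N/N₀ = (1/2)^(t/t½) = 0.08262 = 8.26%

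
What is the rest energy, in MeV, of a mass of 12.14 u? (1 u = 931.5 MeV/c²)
E = mc² = 11310 MeV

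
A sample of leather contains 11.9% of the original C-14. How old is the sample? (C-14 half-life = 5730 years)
Age = t½ × log₂(1/ratio) = 17600 years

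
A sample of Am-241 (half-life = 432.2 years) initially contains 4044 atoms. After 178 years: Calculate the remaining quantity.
N = N₀(1/2)^(t/t½) = 3040 atoms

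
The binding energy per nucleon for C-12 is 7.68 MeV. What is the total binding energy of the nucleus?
B.E. = 7.68 × 12 = 92.16 MeV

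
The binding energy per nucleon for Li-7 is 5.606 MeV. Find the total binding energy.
B.E. = 5.606 × 7 = 39.24 MeV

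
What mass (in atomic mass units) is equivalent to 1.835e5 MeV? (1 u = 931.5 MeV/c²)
m = E/c² = 197 u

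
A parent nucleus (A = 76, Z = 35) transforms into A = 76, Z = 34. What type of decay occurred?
ΔA = 0, ΔZ = -1 ⇒ beta-plus decay (β⁺) or electron capture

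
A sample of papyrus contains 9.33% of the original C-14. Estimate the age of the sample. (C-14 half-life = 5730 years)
Age = t½ × log₂(1/ratio) = 19610 years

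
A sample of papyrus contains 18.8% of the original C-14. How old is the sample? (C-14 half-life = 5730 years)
Age = t½ × log₂(1/ratio) = 13820 years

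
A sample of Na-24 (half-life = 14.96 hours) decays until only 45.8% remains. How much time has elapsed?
t = t½ × log₂(N₀/N) = 16.85 hours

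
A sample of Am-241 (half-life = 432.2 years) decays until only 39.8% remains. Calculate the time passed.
t = t½ × log₂(N₀/N) = 574.5 years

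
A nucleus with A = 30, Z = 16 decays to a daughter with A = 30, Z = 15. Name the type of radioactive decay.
ΔA = 0, ΔZ = -1 ⇒ beta-plus decay (β⁺) or electron capture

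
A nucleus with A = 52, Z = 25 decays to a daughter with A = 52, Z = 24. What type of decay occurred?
ΔA = 0, ΔZ = -1 ⇒ beta-plus decay (β⁺) or electron capture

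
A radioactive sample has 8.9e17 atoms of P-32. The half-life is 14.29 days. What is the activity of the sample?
A = λN = 4.317e16 decays/day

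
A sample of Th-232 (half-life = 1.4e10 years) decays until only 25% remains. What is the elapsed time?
t = t½ × log₂(N₀/N) = 2.8e10 years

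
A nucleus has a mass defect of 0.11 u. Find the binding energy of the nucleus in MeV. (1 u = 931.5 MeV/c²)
B.E. = Δm × 931.5 = 102.5 MeV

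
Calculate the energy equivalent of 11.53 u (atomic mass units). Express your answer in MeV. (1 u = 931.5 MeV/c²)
E = mc² = 10740 MeV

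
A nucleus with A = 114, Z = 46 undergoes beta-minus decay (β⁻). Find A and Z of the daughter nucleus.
Daughter: A = 114, Z = 47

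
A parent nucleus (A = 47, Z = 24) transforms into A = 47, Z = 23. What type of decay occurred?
ΔA = 0, ΔZ = -1 ⇒ beta-plus decay (β⁺) or electron capture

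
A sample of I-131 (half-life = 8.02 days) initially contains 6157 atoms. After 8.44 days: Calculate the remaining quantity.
N = N₀(1/2)^(t/t½) = 2969 atoms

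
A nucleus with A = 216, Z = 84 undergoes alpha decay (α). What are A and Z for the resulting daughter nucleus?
Daughter: A = 212, Z = 82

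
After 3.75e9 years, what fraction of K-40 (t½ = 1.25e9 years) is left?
N/N₀ = (1/2)^(t/t½) = 0.125 = 12.5%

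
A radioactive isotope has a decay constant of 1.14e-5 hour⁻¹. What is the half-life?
t½ = ln(2)/λ = 60800 hours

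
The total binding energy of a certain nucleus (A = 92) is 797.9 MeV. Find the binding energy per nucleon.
B.E./A = 797.9/92 = 8.673 MeV/nucleon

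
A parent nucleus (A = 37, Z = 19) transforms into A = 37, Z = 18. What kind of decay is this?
ΔA = 0, ΔZ = -1 ⇒ beta-plus decay (β⁺) or electron capture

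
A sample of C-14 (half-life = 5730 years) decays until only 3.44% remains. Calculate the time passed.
t = t½ × log₂(N₀/N) = 27860 years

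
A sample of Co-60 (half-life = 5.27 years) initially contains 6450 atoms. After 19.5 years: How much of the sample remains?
N = N₀(1/2)^(t/t½) = 496.2 atoms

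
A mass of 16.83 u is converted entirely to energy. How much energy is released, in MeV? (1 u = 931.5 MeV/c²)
E = mc² = 15680 MeV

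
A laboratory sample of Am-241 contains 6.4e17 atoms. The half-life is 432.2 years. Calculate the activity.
A = λN = 1.026e15 decays/year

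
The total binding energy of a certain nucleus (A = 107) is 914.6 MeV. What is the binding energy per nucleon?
B.E./A = 914.6/107 = 8.548 MeV/nucleon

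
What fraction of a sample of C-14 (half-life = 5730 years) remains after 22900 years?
N/N₀ = (1/2)^(t/t½) = 0.06265 = 6.27%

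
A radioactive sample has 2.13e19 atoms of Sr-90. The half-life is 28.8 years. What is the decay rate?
A = λN = 5.126e17 decays/year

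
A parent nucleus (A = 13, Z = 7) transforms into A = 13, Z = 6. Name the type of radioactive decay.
ΔA = 0, ΔZ = -1 ⇒ beta-plus decay (β⁺) or electron capture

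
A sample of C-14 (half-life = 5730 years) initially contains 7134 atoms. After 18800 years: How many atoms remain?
N = N₀(1/2)^(t/t½) = 733.9 atoms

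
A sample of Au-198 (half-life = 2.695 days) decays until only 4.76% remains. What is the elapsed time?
t = t½ × log₂(N₀/N) = 11.84 days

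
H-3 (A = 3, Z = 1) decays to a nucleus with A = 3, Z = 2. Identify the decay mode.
ΔA = 0, ΔZ = +1 ⇒ beta-minus decay (β⁻)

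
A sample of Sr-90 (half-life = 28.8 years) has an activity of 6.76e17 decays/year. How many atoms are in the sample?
N = A/λ = 2.809e19 atoms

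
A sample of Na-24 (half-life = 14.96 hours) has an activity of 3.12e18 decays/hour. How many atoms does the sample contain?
N = A/λ = 6.734e19 atoms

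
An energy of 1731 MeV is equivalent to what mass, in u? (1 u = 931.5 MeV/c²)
m = E/c² = 1.858 u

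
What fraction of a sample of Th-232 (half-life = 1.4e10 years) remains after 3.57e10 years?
N/N₀ = (1/2)^(t/t½) = 0.1708 = 17.1%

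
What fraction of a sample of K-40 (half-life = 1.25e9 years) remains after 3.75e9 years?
N/N₀ = (1/2)^(t/t½) = 0.125 = 12.5%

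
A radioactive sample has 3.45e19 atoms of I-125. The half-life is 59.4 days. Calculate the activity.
A = λN = 4.026e17 decays/day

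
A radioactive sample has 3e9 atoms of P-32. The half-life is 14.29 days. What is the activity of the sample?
A = λN = 1.455e8 decays/day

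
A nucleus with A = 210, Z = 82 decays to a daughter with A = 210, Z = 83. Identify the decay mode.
ΔA = 0, ΔZ = +1 ⇒ beta-minus decay (β⁻)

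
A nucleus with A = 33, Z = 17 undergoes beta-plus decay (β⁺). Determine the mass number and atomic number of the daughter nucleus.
Daughter: A = 33, Z = 16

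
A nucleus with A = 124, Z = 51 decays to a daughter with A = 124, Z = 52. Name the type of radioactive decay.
ΔA = 0, ΔZ = +1 ⇒ beta-minus decay (β⁻)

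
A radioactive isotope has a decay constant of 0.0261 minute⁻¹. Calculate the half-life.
t½ = ln(2)/λ = 26.56 minutes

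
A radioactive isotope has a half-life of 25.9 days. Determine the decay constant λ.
λ = ln(2)/t½ = 0.02676 day⁻¹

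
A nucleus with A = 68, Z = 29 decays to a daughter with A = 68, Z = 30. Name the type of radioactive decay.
ΔA = 0, ΔZ = +1 ⇒ beta-minus decay (β⁻)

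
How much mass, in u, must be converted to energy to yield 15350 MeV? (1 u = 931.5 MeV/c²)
m = E/c² = 16.48 u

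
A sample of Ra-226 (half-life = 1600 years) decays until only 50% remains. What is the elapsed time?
t = t½ × log₂(N₀/N) = 1600 years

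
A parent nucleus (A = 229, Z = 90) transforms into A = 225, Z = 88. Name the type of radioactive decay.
ΔA = -4, ΔZ = -2 ⇒ alpha decay (α)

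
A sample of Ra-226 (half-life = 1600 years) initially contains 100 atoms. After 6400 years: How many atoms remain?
N = N₀(1/2)^(t/t½) = 6.25 atoms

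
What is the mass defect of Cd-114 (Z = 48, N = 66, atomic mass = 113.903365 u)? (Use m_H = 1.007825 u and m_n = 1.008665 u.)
Δm = Z·m_H + N·m_n − M = 1.044 u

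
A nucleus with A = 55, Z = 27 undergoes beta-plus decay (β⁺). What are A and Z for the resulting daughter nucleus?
Daughter: A = 55, Z = 26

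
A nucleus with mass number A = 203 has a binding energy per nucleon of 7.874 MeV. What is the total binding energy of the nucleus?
B.E. = 7.874 × 203 = 1598 MeV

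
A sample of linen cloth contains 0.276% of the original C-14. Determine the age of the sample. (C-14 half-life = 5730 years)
Age = t½ × log₂(1/ratio) = 48710 years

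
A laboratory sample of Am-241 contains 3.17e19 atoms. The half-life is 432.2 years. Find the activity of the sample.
A = λN = 5.084e16 decays/year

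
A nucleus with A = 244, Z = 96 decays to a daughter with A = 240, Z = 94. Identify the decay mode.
ΔA = -4, ΔZ = -2 ⇒ alpha decay (α)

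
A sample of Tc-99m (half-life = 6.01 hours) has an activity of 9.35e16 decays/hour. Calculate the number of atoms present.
N = A/λ = 8.107e17 atoms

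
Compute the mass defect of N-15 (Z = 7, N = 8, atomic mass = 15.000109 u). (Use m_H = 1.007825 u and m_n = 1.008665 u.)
Δm = Z·m_H + N·m_n − M = 0.124 u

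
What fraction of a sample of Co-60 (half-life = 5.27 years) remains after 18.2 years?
N/N₀ = (1/2)^(t/t½) = 0.09128 = 9.13%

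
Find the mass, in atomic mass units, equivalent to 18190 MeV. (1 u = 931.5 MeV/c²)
m = E/c² = 19.53 u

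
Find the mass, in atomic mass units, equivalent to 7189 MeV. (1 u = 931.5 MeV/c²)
m = E/c² = 7.718 u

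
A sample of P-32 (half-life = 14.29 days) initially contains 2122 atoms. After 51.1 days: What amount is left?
N = N₀(1/2)^(t/t½) = 177.9 atoms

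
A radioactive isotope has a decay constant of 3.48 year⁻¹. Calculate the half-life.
t½ = ln(2)/λ = 0.1992 years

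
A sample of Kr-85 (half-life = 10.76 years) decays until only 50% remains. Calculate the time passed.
t = t½ × log₂(N₀/N) = 10.76 years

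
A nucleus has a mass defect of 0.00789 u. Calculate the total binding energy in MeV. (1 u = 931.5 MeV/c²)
B.E. = Δm × 931.5 = 7.35 MeV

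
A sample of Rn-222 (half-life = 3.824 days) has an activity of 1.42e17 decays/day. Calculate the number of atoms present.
N = A/λ = 7.834e17 atoms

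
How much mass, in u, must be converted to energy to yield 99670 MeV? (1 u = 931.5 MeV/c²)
m = E/c² = 107 u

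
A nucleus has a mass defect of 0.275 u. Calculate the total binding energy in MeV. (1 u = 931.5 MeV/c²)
B.E. = Δm × 931.5 = 256.2 MeV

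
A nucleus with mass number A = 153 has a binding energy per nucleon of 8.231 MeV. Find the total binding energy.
B.E. = 8.231 × 153 = 1259 MeV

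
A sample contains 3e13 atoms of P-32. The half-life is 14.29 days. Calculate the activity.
A = λN = 1.455e12 decays/day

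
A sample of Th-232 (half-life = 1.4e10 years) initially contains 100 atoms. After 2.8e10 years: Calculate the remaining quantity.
N = N₀(1/2)^(t/t½) = 25 atoms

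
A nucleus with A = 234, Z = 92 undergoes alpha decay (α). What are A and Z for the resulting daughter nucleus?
Daughter: A = 230, Z = 90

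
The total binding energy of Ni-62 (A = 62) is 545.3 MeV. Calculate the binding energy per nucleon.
B.E./A = 545.3/62 = 8.795 MeV/nucleon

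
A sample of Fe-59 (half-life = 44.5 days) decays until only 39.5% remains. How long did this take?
t = t½ × log₂(N₀/N) = 59.63 days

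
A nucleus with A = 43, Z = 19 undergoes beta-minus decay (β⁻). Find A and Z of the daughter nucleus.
Daughter: A = 43, Z = 20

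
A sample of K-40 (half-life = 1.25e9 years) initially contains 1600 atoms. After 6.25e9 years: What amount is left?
N = N₀(1/2)^(t/t½) = 50 atoms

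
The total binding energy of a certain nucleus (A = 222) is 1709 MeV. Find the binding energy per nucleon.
B.E./A = 1709/222 = 7.698 MeV/nucleon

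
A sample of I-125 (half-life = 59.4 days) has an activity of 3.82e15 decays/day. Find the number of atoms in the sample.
N = A/λ = 3.274e17 atoms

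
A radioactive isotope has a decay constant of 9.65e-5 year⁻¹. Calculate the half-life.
t½ = ln(2)/λ = 7183 years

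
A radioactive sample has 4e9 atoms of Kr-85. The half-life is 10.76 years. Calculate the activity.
A = λN = 2.577e8 decays/year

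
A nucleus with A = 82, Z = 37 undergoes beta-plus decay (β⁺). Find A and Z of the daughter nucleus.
Daughter: A = 82, Z = 36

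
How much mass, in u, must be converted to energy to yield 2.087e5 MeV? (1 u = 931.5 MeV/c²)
m = E/c² = 224 u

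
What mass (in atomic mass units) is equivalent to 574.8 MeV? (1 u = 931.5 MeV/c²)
m = E/c² = 0.6171 u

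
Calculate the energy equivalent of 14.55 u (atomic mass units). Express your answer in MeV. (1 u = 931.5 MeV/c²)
E = mc² = 13550 MeV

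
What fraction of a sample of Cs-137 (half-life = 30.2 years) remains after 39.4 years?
N/N₀ = (1/2)^(t/t½) = 0.4048 = 40.5%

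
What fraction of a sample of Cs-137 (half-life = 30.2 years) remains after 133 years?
N/N₀ = (1/2)^(t/t½) = 0.04724 = 4.72%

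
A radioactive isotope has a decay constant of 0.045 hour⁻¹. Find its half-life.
t½ = ln(2)/λ = 15.4 hours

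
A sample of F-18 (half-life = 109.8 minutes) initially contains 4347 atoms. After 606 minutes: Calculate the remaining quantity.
N = N₀(1/2)^(t/t½) = 94.79 atoms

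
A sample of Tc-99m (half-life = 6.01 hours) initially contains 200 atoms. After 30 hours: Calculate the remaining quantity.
N = N₀(1/2)^(t/t½) = 6.286 atoms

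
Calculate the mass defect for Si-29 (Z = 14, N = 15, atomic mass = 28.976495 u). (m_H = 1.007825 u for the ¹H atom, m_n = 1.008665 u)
Δm = Z·m_H + N·m_n − M = 0.263 u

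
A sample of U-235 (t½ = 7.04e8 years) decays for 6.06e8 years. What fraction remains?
N/N₀ = (1/2)^(t/t½) = 0.5506 = 55.1%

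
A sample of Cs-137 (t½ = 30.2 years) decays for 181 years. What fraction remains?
N/N₀ = (1/2)^(t/t½) = 0.0157 = 1.57%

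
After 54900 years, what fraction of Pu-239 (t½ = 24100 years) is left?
N/N₀ = (1/2)^(t/t½) = 0.2062 = 20.6%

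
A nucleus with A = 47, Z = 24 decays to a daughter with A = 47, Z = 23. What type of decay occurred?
ΔA = 0, ΔZ = -1 ⇒ beta-plus decay (β⁺) or electron capture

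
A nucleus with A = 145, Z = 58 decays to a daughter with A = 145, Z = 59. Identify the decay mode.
ΔA = 0, ΔZ = +1 ⇒ beta-minus decay (β⁻)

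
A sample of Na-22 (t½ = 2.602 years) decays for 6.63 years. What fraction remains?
N/N₀ = (1/2)^(t/t½) = 0.171 = 17.1%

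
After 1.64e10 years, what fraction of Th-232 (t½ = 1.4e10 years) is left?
N/N₀ = (1/2)^(t/t½) = 0.444 = 44.4%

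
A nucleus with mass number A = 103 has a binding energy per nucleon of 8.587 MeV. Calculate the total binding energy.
B.E. = 8.587 × 103 = 884.5 MeV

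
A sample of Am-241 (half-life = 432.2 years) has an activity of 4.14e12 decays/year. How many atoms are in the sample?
N = A/λ = 2.581e15 atoms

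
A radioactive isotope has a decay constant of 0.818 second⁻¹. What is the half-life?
t½ = ln(2)/λ = 0.8474 seconds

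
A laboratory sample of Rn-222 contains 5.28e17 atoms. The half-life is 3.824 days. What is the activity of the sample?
A = λN = 9.571e16 decays/day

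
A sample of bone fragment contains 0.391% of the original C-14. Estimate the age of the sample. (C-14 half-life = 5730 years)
Age = t½ × log₂(1/ratio) = 45830 years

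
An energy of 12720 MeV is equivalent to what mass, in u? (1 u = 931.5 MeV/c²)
m = E/c² = 13.66 u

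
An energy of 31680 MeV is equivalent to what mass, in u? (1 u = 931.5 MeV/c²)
m = E/c² = 34.01 u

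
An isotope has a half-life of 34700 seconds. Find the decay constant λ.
λ = ln(2)/t½ = 1.998e-5 second⁻¹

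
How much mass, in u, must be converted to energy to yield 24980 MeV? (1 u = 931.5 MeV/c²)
m = E/c² = 26.82 u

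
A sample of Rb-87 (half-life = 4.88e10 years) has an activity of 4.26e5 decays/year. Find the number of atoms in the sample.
N = A/λ = 2.999e16 atoms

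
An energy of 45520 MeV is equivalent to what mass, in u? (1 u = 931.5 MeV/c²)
m = E/c² = 48.87 u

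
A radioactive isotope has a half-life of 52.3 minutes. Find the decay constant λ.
λ = ln(2)/t½ = 0.01325 minute⁻¹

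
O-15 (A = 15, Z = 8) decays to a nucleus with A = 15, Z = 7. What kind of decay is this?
ΔA = 0, ΔZ = -1 ⇒ beta-plus decay (β⁺) or electron capture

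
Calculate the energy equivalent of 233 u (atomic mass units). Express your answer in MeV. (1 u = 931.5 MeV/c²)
E = mc² = 2.17e5 MeV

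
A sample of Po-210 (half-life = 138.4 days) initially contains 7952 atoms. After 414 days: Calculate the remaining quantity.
N = N₀(1/2)^(t/t½) = 1000 atoms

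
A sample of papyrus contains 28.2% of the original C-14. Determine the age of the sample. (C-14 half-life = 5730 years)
Age = t½ × log₂(1/ratio) = 10460 years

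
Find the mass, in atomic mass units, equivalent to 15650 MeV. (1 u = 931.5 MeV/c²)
m = E/c² = 16.8 u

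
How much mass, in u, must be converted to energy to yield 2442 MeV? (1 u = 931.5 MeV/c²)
m = E/c² = 2.622 u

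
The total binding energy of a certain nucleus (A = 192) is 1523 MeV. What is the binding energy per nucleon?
B.E./A = 1523/192 = 7.932 MeV/nucleon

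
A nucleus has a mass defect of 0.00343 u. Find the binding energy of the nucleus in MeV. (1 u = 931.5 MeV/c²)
B.E. = Δm × 931.5 = 3.195 MeV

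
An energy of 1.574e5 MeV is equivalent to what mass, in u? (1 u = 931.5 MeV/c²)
m = E/c² = 169 u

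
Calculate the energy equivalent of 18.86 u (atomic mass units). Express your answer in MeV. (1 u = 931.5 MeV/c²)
E = mc² = 17570 MeV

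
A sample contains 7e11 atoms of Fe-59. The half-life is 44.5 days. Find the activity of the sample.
A = λN = 1.09e10 decays/day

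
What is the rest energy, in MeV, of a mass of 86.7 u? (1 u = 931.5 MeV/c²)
E = mc² = 80760 MeV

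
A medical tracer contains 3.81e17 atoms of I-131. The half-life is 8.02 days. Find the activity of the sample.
A = λN = 3.293e16 decays/day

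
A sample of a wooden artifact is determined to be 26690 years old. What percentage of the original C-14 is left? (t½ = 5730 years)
N/N₀ = (1/2)^(t/t½) = 0.03961 = 3.96%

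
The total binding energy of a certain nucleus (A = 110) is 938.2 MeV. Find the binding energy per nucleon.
B.E./A = 938.2/110 = 8.529 MeV/nucleon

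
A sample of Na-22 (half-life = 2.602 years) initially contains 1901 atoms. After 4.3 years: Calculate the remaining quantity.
N = N₀(1/2)^(t/t½) = 604.7 atoms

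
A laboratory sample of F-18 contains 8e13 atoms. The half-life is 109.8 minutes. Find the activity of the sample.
A = λN = 5.05e11 decays/minute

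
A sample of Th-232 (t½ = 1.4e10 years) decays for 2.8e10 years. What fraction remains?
N/N₀ = (1/2)^(t/t½) = 0.25 = 25%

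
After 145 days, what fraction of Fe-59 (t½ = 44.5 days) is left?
N/N₀ = (1/2)^(t/t½) = 0.1045 = 10.4%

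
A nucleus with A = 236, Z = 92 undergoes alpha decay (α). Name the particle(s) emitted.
α particle = ⁴₂He (2 protons + 2 neutrons)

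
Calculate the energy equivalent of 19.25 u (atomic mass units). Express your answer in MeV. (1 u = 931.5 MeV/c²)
E = mc² = 17930 MeV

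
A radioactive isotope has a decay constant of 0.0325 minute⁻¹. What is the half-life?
t½ = ln(2)/λ = 21.33 minutes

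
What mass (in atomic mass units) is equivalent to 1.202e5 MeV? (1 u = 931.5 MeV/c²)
m = E/c² = 129 u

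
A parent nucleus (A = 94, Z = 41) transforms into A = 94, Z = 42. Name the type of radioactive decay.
ΔA = 0, ΔZ = +1 ⇒ beta-minus decay (β⁻)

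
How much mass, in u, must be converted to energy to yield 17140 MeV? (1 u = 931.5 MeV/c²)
m = E/c² = 18.4 u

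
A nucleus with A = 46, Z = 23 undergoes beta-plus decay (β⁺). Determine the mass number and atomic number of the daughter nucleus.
Daughter: A = 46, Z = 22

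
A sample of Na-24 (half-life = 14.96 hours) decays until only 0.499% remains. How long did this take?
t = t½ × log₂(N₀/N) = 114.4 hours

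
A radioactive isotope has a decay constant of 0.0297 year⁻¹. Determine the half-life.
t½ = ln(2)/λ = 23.34 years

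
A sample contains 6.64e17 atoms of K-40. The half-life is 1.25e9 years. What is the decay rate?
A = λN = 3.682e8 decays/year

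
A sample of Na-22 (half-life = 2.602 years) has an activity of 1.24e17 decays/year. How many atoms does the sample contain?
N = A/λ = 4.655e17 atoms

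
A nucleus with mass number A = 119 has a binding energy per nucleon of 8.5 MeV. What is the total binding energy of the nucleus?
B.E. = 8.5 × 119 = 1012 MeV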